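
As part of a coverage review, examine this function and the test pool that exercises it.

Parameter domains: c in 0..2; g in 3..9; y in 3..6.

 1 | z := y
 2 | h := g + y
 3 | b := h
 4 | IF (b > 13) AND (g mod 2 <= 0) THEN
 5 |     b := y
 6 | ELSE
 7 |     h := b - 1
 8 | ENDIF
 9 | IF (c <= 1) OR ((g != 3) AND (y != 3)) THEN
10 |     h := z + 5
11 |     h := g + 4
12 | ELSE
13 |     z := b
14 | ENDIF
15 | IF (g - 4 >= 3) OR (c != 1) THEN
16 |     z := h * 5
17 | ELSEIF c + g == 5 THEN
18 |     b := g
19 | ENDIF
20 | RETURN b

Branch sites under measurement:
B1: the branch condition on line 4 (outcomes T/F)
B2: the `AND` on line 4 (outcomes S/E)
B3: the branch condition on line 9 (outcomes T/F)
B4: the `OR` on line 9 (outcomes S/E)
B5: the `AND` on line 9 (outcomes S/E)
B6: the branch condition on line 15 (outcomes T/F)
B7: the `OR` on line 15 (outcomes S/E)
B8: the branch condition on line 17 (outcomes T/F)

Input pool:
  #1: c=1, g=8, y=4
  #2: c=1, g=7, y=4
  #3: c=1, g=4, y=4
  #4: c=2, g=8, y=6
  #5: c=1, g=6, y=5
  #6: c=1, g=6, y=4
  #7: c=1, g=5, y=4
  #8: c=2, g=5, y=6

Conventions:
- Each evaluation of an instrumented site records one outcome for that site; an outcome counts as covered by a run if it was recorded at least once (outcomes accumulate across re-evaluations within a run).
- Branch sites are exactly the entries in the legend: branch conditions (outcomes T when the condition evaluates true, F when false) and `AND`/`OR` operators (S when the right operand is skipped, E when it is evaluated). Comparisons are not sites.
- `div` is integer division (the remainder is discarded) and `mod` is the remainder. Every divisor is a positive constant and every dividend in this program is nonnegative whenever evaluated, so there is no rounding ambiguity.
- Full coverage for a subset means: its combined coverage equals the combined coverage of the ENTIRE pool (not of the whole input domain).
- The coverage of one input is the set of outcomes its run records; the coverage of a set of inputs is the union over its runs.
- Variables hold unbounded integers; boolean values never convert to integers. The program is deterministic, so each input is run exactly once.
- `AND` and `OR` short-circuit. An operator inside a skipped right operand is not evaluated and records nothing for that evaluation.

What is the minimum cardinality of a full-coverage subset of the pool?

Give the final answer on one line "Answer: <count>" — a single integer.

run #1 (c=1, g=8, y=4) runs B2->S, B1->F, B4->S, B3->T, B7->S, B6->T; records B1=F, B2=S, B3=T, B4=S, B6=T, B7=S
run #2 (c=1, g=7, y=4) runs B2->S, B1->F, B4->S, B3->T, B7->S, B6->T; records B1=F, B2=S, B3=T, B4=S, B6=T, B7=S
run #3 (c=1, g=4, y=4) runs B2->S, B1->F, B4->S, B3->T, B7->E, B6->F, B8->T; records B1=F, B2=S, B3=T, B4=S, B6=F, B7=E, B8=T
run #4 (c=2, g=8, y=6) runs B2->E, B1->T, B4->E, B5->E, B3->T, B7->S, B6->T; records B1=T, B2=E, B3=T, B4=E, B5=E, B6=T, B7=S
run #5 (c=1, g=6, y=5) runs B2->S, B1->F, B4->S, B3->T, B7->E, B6->F, B8->F; records B1=F, B2=S, B3=T, B4=S, B6=F, B7=E, B8=F
run #6 (c=1, g=6, y=4) runs B2->S, B1->F, B4->S, B3->T, B7->E, B6->F, B8->F; records B1=F, B2=S, B3=T, B4=S, B6=F, B7=E, B8=F
run #7 (c=1, g=5, y=4) runs B2->S, B1->F, B4->S, B3->T, B7->E, B6->F, B8->F; records B1=F, B2=S, B3=T, B4=S, B6=F, B7=E, B8=F
run #8 (c=2, g=5, y=6) runs B2->S, B1->F, B4->E, B5->E, B3->T, B7->E, B6->T; records B1=F, B2=S, B3=T, B4=E, B5=E, B6=T, B7=E
union over all inputs: B1=T, B1=F, B2=S, B2=E, B3=T, B4=S, B4=E, B5=E, B6=T, B6=F, B7=S, B7=E, B8=T, B8=F (14 outcomes)
size 1 is not enough: best union over all size-1 subsets is 7/14
size 2 is not enough: best union over all size-2 subsets is 13/14
size 3: inputs {3, 4, 5} cover all 14 outcomes, and no lexicographically smaller subset of this size does

Answer: 3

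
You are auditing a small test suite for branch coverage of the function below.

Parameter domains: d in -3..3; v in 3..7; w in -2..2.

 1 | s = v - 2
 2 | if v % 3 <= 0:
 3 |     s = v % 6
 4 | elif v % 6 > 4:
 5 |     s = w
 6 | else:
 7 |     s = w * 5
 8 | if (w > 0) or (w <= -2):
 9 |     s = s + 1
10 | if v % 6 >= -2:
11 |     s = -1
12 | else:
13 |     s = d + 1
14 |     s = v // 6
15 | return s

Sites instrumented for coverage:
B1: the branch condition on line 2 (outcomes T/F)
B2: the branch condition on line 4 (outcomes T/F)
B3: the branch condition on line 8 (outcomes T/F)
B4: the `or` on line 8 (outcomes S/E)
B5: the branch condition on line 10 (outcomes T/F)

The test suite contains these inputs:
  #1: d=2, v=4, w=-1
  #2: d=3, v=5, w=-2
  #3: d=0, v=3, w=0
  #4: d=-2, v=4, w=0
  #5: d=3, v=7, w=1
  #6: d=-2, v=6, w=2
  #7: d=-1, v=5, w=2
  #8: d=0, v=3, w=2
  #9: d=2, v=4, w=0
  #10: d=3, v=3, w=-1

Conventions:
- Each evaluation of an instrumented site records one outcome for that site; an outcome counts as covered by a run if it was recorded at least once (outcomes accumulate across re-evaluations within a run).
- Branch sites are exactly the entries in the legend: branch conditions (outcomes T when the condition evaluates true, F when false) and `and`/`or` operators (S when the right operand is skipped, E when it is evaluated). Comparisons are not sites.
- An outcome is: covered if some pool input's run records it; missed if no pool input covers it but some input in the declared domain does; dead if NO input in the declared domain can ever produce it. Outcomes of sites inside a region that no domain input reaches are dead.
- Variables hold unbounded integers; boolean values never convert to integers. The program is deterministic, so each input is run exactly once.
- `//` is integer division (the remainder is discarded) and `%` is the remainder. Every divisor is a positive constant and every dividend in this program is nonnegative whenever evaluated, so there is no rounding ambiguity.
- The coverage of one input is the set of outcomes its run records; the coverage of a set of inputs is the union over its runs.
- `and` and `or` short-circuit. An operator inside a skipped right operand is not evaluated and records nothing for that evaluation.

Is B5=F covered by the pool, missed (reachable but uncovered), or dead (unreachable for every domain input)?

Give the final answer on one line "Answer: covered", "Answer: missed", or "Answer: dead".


no pool input records B5=F
checking all 175 inputs in the declared domain: B5=F is never recorded -> dead
Answer: dead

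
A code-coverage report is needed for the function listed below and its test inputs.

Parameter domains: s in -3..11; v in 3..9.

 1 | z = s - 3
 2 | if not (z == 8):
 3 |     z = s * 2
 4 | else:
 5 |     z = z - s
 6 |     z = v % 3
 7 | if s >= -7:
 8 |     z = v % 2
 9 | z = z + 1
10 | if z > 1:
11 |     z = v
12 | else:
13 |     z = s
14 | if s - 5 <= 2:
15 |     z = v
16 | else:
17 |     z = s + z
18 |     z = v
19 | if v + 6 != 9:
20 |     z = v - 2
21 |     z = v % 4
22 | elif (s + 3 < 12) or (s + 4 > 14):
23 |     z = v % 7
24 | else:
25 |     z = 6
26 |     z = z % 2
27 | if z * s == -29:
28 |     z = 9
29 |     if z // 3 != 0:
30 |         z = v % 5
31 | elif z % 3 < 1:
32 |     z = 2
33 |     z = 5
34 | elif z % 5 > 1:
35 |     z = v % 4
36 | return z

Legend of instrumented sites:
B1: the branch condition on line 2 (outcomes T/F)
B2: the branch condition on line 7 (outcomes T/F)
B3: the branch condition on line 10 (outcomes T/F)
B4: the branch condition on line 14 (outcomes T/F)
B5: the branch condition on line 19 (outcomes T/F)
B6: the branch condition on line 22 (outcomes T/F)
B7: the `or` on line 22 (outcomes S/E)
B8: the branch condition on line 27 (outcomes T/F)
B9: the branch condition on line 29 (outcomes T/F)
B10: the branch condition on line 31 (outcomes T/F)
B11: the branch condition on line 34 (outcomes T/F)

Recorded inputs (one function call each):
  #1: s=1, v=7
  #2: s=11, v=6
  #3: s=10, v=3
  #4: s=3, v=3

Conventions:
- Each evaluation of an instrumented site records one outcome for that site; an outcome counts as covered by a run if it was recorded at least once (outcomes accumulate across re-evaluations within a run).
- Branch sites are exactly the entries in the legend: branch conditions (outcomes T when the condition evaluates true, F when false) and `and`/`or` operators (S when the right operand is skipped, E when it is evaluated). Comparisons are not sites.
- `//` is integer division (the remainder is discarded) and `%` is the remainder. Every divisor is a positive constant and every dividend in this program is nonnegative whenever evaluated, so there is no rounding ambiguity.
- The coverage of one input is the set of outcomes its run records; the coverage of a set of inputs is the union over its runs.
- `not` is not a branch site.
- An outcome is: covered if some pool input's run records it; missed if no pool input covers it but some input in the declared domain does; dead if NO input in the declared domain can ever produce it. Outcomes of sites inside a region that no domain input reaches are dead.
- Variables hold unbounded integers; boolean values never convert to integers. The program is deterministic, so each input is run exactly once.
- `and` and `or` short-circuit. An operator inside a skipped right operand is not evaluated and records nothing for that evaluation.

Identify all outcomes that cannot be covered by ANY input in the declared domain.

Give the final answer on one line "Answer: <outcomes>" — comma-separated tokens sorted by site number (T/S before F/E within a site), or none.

sweeping the full domain (105 inputs) for each outcome:
  B2=F: unreachable across the whole domain -> dead
  B8=T: unreachable across the whole domain -> dead
  B9=T: unreachable across the whole domain -> dead
  B9=F: unreachable across the whole domain -> dead
  reachable outcomes have witnesses, e.g. B1=T (e.g. s=-3, v=3), B1=F (e.g. s=11, v=3), B2=T (e.g. s=-3, v=3), B3=T (e.g. s=-3, v=3)

Answer: B2=F, B8=T, B9=T, B9=F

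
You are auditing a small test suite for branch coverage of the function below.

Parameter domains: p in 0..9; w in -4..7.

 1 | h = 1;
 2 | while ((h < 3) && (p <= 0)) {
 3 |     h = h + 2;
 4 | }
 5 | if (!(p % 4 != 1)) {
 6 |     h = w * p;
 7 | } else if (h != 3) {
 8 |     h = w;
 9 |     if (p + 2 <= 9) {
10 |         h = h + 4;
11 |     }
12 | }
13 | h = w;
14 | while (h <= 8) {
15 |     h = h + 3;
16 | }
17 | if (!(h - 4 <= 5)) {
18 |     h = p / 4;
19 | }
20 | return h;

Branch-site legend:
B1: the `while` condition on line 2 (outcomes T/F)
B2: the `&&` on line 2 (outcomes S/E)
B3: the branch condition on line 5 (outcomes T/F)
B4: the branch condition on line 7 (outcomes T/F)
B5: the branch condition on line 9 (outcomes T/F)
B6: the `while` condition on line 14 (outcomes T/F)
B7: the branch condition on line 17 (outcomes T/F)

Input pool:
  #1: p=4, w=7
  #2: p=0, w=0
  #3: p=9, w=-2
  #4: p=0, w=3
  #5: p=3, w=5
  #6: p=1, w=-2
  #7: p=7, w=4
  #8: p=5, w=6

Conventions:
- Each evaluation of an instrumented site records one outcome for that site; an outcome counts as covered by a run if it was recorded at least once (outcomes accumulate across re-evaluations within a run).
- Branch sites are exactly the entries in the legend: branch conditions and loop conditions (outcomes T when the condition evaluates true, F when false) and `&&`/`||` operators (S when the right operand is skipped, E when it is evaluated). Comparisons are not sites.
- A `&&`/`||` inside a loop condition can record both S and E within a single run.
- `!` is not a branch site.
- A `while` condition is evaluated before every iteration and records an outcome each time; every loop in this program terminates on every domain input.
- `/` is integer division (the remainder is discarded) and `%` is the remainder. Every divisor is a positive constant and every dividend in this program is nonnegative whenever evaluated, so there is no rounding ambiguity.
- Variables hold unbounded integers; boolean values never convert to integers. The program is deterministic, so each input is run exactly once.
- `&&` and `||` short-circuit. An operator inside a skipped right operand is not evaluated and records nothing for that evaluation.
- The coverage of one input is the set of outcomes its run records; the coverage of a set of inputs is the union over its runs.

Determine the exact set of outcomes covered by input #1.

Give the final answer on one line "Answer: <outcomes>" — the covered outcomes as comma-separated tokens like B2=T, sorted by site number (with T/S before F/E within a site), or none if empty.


Running input #1 (p=4, w=7), event by event:
  B2->E, B1->F, B3->F, B4->T, B5->T, B6->T, B6->F, B7->T
as a set, this run covers: B1=F, B2=E, B3=F, B4=T, B5=T, B6=T, B6=F, B7=T
Answer: B1=F, B2=E, B3=F, B4=T, B5=T, B6=T, B6=F, B7=T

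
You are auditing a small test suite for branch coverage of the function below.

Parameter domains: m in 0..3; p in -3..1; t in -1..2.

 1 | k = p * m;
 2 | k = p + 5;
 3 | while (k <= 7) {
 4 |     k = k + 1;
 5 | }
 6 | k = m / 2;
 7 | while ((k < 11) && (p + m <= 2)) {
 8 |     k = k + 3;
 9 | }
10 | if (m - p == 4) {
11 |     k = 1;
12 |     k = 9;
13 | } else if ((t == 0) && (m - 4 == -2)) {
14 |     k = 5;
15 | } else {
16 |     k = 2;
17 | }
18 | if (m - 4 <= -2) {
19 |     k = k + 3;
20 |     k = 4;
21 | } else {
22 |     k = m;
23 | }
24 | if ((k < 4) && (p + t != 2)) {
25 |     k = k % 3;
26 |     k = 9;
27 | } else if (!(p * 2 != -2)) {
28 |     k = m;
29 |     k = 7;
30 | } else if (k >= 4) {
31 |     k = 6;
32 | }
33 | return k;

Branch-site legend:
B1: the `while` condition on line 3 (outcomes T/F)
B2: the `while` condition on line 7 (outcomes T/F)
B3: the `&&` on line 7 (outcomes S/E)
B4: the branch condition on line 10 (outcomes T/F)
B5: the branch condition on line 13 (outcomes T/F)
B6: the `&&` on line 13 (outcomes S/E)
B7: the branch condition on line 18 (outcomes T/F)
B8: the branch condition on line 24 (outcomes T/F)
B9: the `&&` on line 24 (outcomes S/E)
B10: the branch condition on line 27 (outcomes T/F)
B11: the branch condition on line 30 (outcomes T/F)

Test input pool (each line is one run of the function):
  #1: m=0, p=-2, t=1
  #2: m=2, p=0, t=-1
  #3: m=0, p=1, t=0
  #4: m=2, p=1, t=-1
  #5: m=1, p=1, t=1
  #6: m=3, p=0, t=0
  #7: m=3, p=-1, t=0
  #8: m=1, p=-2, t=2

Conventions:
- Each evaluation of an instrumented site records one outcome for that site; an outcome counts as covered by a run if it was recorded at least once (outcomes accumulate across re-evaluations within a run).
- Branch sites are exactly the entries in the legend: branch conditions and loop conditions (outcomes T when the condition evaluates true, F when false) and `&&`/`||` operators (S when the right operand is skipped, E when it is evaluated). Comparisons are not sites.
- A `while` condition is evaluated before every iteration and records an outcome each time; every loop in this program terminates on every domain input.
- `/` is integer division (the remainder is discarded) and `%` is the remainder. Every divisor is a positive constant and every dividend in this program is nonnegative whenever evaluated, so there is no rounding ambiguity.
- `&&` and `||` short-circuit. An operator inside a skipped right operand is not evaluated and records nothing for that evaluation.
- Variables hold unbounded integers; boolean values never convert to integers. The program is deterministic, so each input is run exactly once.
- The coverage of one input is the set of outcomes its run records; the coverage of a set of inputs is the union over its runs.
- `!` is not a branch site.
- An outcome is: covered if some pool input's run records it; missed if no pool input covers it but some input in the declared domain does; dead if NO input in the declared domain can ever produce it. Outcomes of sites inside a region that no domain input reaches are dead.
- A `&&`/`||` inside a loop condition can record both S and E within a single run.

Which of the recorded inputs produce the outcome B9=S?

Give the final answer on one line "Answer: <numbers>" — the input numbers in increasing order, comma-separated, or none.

input #1 (m=0, p=-2, t=1): covers B9=S
input #2 (m=2, p=0, t=-1): covers B9=S
input #3 (m=0, p=1, t=0): covers B9=S
input #4 (m=2, p=1, t=-1): covers B9=S
input #5 (m=1, p=1, t=1): covers B9=S
input #6 (m=3, p=0, t=0): misses B9=S
input #7 (m=3, p=-1, t=0): misses B9=S
input #8 (m=1, p=-2, t=2): covers B9=S

Answer: 1, 2, 3, 4, 5, 8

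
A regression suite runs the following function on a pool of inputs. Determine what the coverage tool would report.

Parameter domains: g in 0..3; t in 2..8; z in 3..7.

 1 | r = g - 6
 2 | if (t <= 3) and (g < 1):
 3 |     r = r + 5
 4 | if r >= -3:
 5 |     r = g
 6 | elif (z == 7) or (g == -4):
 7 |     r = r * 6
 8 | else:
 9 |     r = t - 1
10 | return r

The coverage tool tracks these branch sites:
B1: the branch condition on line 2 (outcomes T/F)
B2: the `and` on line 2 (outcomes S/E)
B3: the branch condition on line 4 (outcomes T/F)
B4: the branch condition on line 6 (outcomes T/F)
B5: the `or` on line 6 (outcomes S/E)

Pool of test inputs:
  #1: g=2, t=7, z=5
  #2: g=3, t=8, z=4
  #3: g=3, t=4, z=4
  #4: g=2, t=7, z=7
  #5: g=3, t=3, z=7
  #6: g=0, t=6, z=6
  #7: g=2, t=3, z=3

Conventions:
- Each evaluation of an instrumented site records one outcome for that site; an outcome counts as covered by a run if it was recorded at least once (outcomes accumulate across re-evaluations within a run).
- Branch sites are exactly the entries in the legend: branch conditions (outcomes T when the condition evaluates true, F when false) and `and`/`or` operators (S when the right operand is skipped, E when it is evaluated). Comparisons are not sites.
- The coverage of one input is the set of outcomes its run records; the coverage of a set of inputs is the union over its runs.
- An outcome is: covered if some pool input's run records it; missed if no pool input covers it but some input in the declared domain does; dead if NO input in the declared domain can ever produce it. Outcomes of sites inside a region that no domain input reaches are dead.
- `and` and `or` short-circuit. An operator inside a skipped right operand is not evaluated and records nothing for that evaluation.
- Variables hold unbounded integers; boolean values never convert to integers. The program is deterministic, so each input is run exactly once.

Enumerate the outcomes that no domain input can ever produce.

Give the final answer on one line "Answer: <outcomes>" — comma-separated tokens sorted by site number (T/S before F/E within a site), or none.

sweeping the full domain (140 inputs) for each outcome:
  reachable outcomes have witnesses, e.g. B1=T (e.g. g=0, t=2, z=3), B1=F (e.g. g=0, t=4, z=3), B2=S (e.g. g=0, t=4, z=3), B2=E (e.g. g=0, t=2, z=3)

Answer: none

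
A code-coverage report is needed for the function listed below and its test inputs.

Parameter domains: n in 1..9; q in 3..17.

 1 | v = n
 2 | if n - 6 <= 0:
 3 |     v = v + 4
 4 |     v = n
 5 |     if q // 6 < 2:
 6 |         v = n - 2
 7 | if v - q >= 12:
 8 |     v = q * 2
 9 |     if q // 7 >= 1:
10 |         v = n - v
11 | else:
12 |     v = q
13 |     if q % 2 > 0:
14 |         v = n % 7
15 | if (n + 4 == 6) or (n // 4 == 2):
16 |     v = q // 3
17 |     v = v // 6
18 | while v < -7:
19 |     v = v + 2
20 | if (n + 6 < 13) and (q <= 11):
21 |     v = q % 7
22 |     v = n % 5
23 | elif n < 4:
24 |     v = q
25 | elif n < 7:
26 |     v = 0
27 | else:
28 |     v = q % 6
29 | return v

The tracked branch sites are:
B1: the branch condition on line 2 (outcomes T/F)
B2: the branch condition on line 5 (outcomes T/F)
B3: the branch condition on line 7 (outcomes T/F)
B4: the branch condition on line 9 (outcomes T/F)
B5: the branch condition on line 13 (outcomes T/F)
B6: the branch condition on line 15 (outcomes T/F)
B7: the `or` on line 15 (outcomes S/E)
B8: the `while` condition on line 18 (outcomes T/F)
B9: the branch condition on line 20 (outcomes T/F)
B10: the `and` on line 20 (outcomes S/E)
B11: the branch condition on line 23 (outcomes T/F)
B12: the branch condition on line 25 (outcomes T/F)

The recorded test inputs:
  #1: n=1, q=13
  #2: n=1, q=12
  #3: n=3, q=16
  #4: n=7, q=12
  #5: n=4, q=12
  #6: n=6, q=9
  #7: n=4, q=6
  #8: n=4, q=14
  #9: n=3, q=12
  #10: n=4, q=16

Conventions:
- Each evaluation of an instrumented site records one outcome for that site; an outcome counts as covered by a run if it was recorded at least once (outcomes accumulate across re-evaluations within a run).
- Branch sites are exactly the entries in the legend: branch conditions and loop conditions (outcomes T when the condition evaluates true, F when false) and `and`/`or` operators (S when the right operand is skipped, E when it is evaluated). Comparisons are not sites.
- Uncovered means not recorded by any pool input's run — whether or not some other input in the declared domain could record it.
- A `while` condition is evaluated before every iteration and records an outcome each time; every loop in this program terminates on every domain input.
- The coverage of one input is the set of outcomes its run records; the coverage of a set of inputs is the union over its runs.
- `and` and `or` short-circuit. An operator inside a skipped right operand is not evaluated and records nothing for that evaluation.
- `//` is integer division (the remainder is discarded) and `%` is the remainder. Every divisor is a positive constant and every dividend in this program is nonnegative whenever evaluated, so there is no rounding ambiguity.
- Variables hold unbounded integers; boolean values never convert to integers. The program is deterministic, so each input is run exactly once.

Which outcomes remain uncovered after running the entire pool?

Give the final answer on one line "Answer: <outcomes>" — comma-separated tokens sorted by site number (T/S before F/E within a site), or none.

test 1 (n=1, q=13) fires B1->T, B2->F, B3->F, B5->T, B7->E, B6->F, B8->F, B10->E, B9->F, B11->T; hits B1=T, B2=F, B3=F, B5=T, B6=F, B7=E, B8=F, B9=F, B10=E, B11=T
test 2 (n=1, q=12) fires B1->T, B2->F, B3->F, B5->F, B7->E, B6->F, B8->F, B10->E, B9->F, B11->T; hits B1=T, B2=F, B3=F, B5=F, B6=F, B7=E, B8=F, B9=F, B10=E, B11=T
test 3 (n=3, q=16) fires B1->T, B2->F, B3->F, B5->F, B7->E, B6->F, B8->F, B10->E, B9->F, B11->T; hits B1=T, B2=F, B3=F, B5=F, B6=F, B7=E, B8=F, B9=F, B10=E, B11=T
test 4 (n=7, q=12) fires B1->F, B3->F, B5->F, B7->E, B6->F, B8->F, B10->S, B9->F, B11->F, B12->F; hits B1=F, B3=F, B5=F, B6=F, B7=E, B8=F, B9=F, B10=S, B11=F, B12=F
test 5 (n=4, q=12) fires B1->T, B2->F, B3->F, B5->F, B7->E, B6->F, B8->F, B10->E, B9->F, B11->F, B12->T; hits B1=T, B2=F, B3=F, B5=F, B6=F, B7=E, B8=F, B9=F, B10=E, B11=F, B12=T
test 6 (n=6, q=9) fires B1->T, B2->T, B3->F, B5->T, B7->E, B6->F, B8->F, B10->E, B9->T; hits B1=T, B2=T, B3=F, B5=T, B6=F, B7=E, B8=F, B9=T, B10=E
test 7 (n=4, q=6) fires B1->T, B2->T, B3->F, B5->F, B7->E, B6->F, B8->F, B10->E, B9->T; hits B1=T, B2=T, B3=F, B5=F, B6=F, B7=E, B8=F, B9=T, B10=E
test 8 (n=4, q=14) fires B1->T, B2->F, B3->F, B5->F, B7->E, B6->F, B8->F, B10->E, B9->F, B11->F, B12->T; hits B1=T, B2=F, B3=F, B5=F, B6=F, B7=E, B8=F, B9=F, B10=E, B11=F, B12=T
test 9 (n=3, q=12) fires B1->T, B2->F, B3->F, B5->F, B7->E, B6->F, B8->F, B10->E, B9->F, B11->T; hits B1=T, B2=F, B3=F, B5=F, B6=F, B7=E, B8=F, B9=F, B10=E, B11=T
test 10 (n=4, q=16) fires B1->T, B2->F, B3->F, B5->F, B7->E, B6->F, B8->F, B10->E, B9->F, B11->F, B12->T; hits B1=T, B2=F, B3=F, B5=F, B6=F, B7=E, B8=F, B9=F, B10=E, B11=F, B12=T
union over the pool: B1=T, B1=F, B2=T, B2=F, B3=F, B5=T, B5=F, B6=F, B7=E, B8=F, B9=T, B9=F, B10=S, B10=E, B11=T, B11=F, B12=T, B12=F
uncovered (6 of 24): B3=T, B4=T, B4=F, B6=T, B7=S, B8=T

Answer: B3=T, B4=T, B4=F, B6=T, B7=S, B8=T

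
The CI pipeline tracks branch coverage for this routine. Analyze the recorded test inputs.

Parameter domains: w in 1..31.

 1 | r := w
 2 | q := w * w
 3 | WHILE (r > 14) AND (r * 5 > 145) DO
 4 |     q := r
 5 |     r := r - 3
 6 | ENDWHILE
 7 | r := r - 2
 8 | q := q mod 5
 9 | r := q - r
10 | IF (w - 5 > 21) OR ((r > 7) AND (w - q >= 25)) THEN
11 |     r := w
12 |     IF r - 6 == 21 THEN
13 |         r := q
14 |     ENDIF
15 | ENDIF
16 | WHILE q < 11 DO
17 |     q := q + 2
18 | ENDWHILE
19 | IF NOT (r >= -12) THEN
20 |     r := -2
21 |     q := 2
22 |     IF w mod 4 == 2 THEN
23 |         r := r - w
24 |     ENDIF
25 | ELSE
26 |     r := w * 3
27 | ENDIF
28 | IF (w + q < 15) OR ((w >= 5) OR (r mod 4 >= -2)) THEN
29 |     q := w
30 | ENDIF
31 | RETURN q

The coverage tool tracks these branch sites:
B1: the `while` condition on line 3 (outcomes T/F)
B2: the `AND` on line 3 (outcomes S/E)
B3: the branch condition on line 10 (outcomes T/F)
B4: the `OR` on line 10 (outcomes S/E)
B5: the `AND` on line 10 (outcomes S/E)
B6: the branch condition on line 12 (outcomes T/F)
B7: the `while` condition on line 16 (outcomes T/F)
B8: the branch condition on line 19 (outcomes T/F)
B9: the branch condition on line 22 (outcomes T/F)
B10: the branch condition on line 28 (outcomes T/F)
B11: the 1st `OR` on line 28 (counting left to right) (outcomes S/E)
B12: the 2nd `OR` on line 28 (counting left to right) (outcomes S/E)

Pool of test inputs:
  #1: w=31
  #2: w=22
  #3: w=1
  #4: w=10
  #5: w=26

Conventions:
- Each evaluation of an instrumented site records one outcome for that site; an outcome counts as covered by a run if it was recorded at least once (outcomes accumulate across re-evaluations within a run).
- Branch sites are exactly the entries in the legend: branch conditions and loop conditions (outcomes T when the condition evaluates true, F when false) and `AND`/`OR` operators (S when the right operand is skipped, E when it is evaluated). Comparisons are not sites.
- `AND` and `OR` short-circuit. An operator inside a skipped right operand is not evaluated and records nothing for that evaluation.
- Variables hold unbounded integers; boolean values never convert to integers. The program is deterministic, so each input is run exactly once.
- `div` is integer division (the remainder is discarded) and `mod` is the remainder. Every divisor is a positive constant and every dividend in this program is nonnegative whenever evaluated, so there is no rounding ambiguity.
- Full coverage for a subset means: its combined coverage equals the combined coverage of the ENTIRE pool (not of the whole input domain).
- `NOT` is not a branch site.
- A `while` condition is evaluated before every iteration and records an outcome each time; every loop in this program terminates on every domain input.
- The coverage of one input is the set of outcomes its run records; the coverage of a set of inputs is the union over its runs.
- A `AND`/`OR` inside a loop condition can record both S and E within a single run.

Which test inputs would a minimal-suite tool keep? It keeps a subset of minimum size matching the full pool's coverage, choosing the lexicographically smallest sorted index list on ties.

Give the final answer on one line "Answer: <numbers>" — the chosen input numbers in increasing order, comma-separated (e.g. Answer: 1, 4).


run #1 (w=31) runs B2->E, B1->T, B2->E, B1->F, B4->S, B3->T, B6->F, B7->T, B7->T, B7->T, B7->T, B7->T, B7->F, B8->F, ...; records B1=T, B1=F, B2=E, B3=T, B4=S, B6=F, B7=T, B7=F, B8=F, B10=T, B11=E, B12=S
run #2 (w=22) runs B2->E, B1->F, B4->E, B5->S, B3->F, B7->T, B7->T, B7->T, B7->T, B7->F, B8->T, B9->T, B11->E, B12->S, ...; records B1=F, B2=E, B3=F, B4=E, B5=S, B7=T, B7=F, B8=T, B9=T, B10=T, B11=E, B12=S
run #3 (w=1) runs B2->S, B1->F, B4->E, B5->S, B3->F, B7->T, B7->T, B7->T, B7->T, B7->T, B7->F, B8->F, B11->S, B10->T; records B1=F, B2=S, B3=F, B4=E, B5=S, B7=T, B7=F, B8=F, B10=T, B11=S
run #4 (w=10) runs B2->S, B1->F, B4->E, B5->S, B3->F, B7->T, B7->T, B7->T, B7->T, B7->T, B7->T, B7->F, B8->F, B11->E, ...; records B1=F, B2=S, B3=F, B4=E, B5=S, B7=T, B7=F, B8=F, B10=T, B11=E, B12=S
run #5 (w=26) runs B2->E, B1->F, B4->E, B5->S, B3->F, B7->T, B7->T, B7->T, B7->T, B7->T, B7->F, B8->T, B9->T, B11->E, ...; records B1=F, B2=E, B3=F, B4=E, B5=S, B7=T, B7=F, B8=T, B9=T, B10=T, B11=E, B12=S
the full pool covers 19 outcomes: B1=T, B1=F, B2=S, B2=E, B3=T, B3=F, B4=S, B4=E, B5=S, B6=F, B7=T, B7=F, B8=T, B8=F, B9=T, B10=T, B11=S, B11=E, B12=S
size 1 is not enough: best union over all size-1 subsets is 12/19
size 2 is not enough: best union over all size-2 subsets is 17/19
the canonical winner is {1, 2, 3}: size 3, full 19-outcome coverage, earliest index list among size-3 covers
Answer: 1, 2, 3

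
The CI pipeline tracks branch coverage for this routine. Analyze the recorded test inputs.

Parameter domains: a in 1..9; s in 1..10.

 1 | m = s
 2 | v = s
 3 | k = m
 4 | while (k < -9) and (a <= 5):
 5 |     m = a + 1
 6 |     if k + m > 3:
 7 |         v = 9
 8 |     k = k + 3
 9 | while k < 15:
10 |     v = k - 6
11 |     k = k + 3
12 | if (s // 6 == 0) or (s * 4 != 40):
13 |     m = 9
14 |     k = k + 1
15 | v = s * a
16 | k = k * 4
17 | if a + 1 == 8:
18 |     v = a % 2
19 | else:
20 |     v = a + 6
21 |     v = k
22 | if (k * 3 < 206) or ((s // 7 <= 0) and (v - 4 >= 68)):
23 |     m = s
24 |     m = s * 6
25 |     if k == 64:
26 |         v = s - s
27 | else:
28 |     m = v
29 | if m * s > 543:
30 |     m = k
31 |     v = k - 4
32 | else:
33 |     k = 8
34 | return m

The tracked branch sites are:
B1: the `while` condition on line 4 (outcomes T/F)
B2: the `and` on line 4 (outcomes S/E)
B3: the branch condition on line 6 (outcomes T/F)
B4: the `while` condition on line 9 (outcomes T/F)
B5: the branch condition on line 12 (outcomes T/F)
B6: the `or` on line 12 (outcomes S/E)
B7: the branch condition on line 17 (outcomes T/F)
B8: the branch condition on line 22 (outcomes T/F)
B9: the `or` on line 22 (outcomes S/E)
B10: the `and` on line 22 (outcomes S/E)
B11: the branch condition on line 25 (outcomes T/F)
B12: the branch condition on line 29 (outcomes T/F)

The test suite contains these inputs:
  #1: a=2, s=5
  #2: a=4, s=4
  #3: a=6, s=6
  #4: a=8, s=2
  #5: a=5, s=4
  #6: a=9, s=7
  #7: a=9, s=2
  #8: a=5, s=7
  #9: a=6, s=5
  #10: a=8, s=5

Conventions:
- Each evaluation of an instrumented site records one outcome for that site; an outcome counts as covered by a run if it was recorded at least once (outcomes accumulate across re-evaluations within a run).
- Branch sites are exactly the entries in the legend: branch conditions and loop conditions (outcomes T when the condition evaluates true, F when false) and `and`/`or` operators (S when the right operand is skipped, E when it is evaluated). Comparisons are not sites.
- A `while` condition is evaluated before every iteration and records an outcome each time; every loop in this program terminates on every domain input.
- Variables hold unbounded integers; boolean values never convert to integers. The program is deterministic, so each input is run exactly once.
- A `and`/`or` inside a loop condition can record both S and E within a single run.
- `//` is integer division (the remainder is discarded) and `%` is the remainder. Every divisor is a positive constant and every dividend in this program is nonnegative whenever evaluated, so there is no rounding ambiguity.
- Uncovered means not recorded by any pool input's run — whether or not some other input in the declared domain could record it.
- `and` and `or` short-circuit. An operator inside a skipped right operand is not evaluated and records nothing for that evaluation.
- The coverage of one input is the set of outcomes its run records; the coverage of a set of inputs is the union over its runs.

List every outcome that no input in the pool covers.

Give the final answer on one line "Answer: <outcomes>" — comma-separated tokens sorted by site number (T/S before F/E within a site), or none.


test 1 (a=2, s=5) fires B2->S, B1->F, B4->T, B4->T, B4->T, B4->T, B4->F, B6->S, B5->T, B7->F, B9->E, B10->E, B8->T, B11->F, ...; hits B1=F, B2=S, B4=T, B4=F, B5=T, B6=S, B7=F, B8=T, B9=E, B10=E, B11=F, B12=F
test 2 (a=4, s=4) fires B2->S, B1->F, B4->T, B4->T, B4->T, B4->T, B4->F, B6->S, B5->T, B7->F, B9->S, B8->T, B11->F, B12->F; hits B1=F, B2=S, B4=T, B4=F, B5=T, B6=S, B7=F, B8=T, B9=S, B11=F, B12=F
test 3 (a=6, s=6) fires B2->S, B1->F, B4->T, B4->T, B4->T, B4->F, B6->E, B5->T, B7->F, B9->S, B8->T, B11->T, B12->F; hits B1=F, B2=S, B4=T, B4=F, B5=T, B6=E, B7=F, B8=T, B9=S, B11=T, B12=F
test 4 (a=8, s=2) fires B2->S, B1->F, B4->T, B4->T, B4->T, B4->T, B4->T, B4->F, B6->S, B5->T, B7->F, B9->E, B10->E, B8->T, ...; hits B1=F, B2=S, B4=T, B4=F, B5=T, B6=S, B7=F, B8=T, B9=E, B10=E, B11=F, B12=F
test 5 (a=5, s=4) fires B2->S, B1->F, B4->T, B4->T, B4->T, B4->T, B4->F, B6->S, B5->T, B7->F, B9->S, B8->T, B11->F, B12->F; hits B1=F, B2=S, B4=T, B4=F, B5=T, B6=S, B7=F, B8=T, B9=S, B11=F, B12=F
test 6 (a=9, s=7) fires B2->S, B1->F, B4->T, B4->T, B4->T, B4->F, B6->E, B5->T, B7->F, B9->S, B8->T, B11->F, B12->F; hits B1=F, B2=S, B4=T, B4=F, B5=T, B6=E, B7=F, B8=T, B9=S, B11=F, B12=F
test 7 (a=9, s=2) fires B2->S, B1->F, B4->T, B4->T, B4->T, B4->T, B4->T, B4->F, B6->S, B5->T, B7->F, B9->E, B10->E, B8->T, ...; hits B1=F, B2=S, B4=T, B4=F, B5=T, B6=S, B7=F, B8=T, B9=E, B10=E, B11=F, B12=F
test 8 (a=5, s=7) fires B2->S, B1->F, B4->T, B4->T, B4->T, B4->F, B6->E, B5->T, B7->F, B9->S, B8->T, B11->F, B12->F; hits B1=F, B2=S, B4=T, B4=F, B5=T, B6=E, B7=F, B8=T, B9=S, B11=F, B12=F
test 9 (a=6, s=5) fires B2->S, B1->F, B4->T, B4->T, B4->T, B4->T, B4->F, B6->S, B5->T, B7->F, B9->E, B10->E, B8->T, B11->F, ...; hits B1=F, B2=S, B4=T, B4=F, B5=T, B6=S, B7=F, B8=T, B9=E, B10=E, B11=F, B12=F
test 10 (a=8, s=5) fires B2->S, B1->F, B4->T, B4->T, B4->T, B4->T, B4->F, B6->S, B5->T, B7->F, B9->E, B10->E, B8->T, B11->F, ...; hits B1=F, B2=S, B4=T, B4=F, B5=T, B6=S, B7=F, B8=T, B9=E, B10=E, B11=F, B12=F
union over the pool: B1=F, B2=S, B4=T, B4=F, B5=T, B6=S, B6=E, B7=F, B8=T, B9=S, B9=E, B10=E, B11=T, B11=F, B12=F
uncovered (9 of 24): B1=T, B2=E, B3=T, B3=F, B5=F, B7=T, B8=F, B10=S, B12=T
Answer: B1=T, B2=E, B3=T, B3=F, B5=F, B7=T, B8=F, B10=S, B12=T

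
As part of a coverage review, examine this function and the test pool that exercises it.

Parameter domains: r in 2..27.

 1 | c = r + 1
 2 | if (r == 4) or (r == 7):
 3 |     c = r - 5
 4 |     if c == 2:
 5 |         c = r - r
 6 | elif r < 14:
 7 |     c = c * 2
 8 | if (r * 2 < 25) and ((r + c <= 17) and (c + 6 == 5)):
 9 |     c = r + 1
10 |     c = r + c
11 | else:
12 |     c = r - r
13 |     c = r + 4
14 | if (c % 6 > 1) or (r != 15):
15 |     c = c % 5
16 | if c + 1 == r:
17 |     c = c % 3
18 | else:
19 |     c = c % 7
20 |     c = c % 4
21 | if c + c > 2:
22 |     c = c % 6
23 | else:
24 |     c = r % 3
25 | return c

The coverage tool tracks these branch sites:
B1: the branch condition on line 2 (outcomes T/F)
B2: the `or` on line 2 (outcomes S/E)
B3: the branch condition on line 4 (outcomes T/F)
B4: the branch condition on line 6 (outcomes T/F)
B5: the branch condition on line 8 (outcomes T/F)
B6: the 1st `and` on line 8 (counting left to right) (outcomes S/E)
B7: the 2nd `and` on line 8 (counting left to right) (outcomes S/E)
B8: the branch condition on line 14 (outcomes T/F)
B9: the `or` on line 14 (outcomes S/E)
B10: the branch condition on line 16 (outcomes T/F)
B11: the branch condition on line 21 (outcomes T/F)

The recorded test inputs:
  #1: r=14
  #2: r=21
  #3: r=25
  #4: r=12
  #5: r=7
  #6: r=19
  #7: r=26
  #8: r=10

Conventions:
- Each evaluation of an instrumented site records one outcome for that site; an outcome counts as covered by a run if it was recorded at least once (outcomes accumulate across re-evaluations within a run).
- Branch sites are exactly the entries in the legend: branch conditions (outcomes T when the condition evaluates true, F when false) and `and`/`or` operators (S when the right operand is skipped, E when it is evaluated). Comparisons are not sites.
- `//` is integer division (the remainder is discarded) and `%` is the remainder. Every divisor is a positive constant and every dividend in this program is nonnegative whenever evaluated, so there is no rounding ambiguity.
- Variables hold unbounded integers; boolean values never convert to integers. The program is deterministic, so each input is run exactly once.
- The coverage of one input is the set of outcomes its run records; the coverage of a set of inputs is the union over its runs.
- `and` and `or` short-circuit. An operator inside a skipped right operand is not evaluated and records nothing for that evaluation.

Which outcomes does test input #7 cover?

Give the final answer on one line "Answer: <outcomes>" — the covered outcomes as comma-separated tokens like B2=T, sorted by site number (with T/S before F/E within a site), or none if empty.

Tracing the run of input #7 (r=26):
  B2->E, B1->F, B4->F, B6->S, B5->F, B9->E, B8->T, B10->F, B11->F
distinct outcomes covered: B1=F, B2=E, B4=F, B5=F, B6=S, B8=T, B9=E, B10=F, B11=F

Answer: B1=F, B2=E, B4=F, B5=F, B6=S, B8=T, B9=E, B10=F, B11=F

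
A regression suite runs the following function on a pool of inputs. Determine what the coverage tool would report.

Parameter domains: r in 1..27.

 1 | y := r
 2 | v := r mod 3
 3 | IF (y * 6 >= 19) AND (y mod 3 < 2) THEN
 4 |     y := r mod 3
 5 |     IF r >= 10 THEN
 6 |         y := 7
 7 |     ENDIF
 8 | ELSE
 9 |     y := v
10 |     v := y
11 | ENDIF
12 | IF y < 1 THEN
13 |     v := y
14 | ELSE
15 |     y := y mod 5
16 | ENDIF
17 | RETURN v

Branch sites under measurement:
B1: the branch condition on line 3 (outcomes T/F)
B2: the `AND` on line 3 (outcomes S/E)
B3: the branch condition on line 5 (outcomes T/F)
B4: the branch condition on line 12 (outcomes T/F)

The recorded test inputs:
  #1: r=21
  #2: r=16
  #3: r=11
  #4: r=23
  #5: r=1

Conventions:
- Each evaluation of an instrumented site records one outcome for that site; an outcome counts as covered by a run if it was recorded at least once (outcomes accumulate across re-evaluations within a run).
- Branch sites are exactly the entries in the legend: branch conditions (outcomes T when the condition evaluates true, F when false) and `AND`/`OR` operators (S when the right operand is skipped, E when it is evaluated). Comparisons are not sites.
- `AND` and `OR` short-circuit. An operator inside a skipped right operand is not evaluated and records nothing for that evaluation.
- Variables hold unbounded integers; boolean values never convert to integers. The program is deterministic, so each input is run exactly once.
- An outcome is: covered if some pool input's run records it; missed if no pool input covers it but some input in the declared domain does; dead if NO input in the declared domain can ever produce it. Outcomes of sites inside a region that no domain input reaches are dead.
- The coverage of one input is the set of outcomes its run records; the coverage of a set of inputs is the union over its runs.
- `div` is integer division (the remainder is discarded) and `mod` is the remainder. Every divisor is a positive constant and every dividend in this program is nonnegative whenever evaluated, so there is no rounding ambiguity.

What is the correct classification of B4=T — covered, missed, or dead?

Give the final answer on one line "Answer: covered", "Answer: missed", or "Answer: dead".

no pool input records B4=T
but domain input (r=3) does record it -> reachable, so missed

Answer: missed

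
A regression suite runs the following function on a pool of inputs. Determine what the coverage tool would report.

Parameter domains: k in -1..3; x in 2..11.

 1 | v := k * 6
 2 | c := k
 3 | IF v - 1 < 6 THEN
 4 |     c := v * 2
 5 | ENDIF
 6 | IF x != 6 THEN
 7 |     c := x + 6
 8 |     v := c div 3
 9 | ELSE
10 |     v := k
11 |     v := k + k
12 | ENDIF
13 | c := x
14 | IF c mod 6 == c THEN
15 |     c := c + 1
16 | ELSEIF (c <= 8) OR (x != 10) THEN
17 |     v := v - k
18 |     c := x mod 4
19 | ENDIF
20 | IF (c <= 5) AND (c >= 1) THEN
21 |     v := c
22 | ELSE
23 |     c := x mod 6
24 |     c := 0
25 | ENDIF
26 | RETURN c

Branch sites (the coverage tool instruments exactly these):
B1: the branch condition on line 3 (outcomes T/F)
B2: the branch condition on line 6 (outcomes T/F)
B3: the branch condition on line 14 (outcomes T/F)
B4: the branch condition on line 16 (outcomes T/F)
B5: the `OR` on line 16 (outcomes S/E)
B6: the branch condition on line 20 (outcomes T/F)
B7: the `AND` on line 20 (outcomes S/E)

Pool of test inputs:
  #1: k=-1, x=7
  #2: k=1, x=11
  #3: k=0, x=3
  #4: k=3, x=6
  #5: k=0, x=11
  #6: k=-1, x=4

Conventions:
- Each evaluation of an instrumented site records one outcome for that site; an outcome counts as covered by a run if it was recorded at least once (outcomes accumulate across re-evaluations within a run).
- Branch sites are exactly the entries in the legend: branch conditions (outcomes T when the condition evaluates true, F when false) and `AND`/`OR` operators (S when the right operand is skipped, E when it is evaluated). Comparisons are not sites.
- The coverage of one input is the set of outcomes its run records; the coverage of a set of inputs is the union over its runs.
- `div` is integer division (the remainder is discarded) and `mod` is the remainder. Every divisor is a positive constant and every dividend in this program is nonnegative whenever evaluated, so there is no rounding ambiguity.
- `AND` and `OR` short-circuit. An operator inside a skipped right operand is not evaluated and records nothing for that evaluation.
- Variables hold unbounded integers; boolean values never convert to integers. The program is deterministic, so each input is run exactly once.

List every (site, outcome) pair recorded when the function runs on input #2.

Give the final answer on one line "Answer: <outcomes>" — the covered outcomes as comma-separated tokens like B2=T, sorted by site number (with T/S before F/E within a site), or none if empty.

Tracing the run of input #2 (k=1, x=11):
  B1->T, B2->T, B3->F, B5->E, B4->T, B7->E, B6->T
collecting distinct outcomes: B1=T, B2=T, B3=F, B4=T, B5=E, B6=T, B7=E

Answer: B1=T, B2=T, B3=F, B4=T, B5=E, B6=T, B7=E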